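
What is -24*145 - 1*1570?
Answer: -5050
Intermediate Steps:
-24*145 - 1*1570 = -3480 - 1570 = -5050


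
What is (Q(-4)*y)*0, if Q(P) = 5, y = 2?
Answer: 0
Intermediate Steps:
(Q(-4)*y)*0 = (5*2)*0 = 10*0 = 0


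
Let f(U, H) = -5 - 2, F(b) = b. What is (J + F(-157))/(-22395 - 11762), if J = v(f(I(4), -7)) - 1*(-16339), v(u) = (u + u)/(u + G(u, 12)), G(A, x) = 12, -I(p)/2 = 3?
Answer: -80896/170785 ≈ -0.47367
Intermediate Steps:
I(p) = -6 (I(p) = -2*3 = -6)
f(U, H) = -7
v(u) = 2*u/(12 + u) (v(u) = (u + u)/(u + 12) = (2*u)/(12 + u) = 2*u/(12 + u))
J = 81681/5 (J = 2*(-7)/(12 - 7) - 1*(-16339) = 2*(-7)/5 + 16339 = 2*(-7)*(1/5) + 16339 = -14/5 + 16339 = 81681/5 ≈ 16336.)
(J + F(-157))/(-22395 - 11762) = (81681/5 - 157)/(-22395 - 11762) = (80896/5)/(-34157) = (80896/5)*(-1/34157) = -80896/170785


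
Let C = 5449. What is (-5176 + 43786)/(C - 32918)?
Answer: -2970/2113 ≈ -1.4056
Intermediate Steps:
(-5176 + 43786)/(C - 32918) = (-5176 + 43786)/(5449 - 32918) = 38610/(-27469) = 38610*(-1/27469) = -2970/2113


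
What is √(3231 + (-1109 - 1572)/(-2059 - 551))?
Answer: √2446321390/870 ≈ 56.851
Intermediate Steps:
√(3231 + (-1109 - 1572)/(-2059 - 551)) = √(3231 - 2681/(-2610)) = √(3231 - 2681*(-1/2610)) = √(3231 + 2681/2610) = √(8435591/2610) = √2446321390/870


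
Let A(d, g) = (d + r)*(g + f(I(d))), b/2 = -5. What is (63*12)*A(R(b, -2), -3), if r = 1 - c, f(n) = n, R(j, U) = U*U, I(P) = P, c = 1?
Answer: 3024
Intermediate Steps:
b = -10 (b = 2*(-5) = -10)
R(j, U) = U²
r = 0 (r = 1 - 1*1 = 1 - 1 = 0)
A(d, g) = d*(d + g) (A(d, g) = (d + 0)*(g + d) = d*(d + g))
(63*12)*A(R(b, -2), -3) = (63*12)*((-2)²*((-2)² - 3)) = 756*(4*(4 - 3)) = 756*(4*1) = 756*4 = 3024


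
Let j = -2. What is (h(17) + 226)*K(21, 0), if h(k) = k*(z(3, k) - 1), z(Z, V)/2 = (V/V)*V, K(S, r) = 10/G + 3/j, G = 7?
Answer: -787/14 ≈ -56.214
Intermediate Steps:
K(S, r) = -1/14 (K(S, r) = 10/7 + 3/(-2) = 10*(⅐) + 3*(-½) = 10/7 - 3/2 = -1/14)
z(Z, V) = 2*V (z(Z, V) = 2*((V/V)*V) = 2*(1*V) = 2*V)
h(k) = k*(-1 + 2*k) (h(k) = k*(2*k - 1) = k*(-1 + 2*k))
(h(17) + 226)*K(21, 0) = (17*(-1 + 2*17) + 226)*(-1/14) = (17*(-1 + 34) + 226)*(-1/14) = (17*33 + 226)*(-1/14) = (561 + 226)*(-1/14) = 787*(-1/14) = -787/14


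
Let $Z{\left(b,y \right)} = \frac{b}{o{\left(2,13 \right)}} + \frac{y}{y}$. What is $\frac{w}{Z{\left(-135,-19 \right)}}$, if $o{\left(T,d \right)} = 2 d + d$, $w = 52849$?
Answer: $- \frac{687037}{32} \approx -21470.0$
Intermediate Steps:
$o{\left(T,d \right)} = 3 d$
$Z{\left(b,y \right)} = 1 + \frac{b}{39}$ ($Z{\left(b,y \right)} = \frac{b}{3 \cdot 13} + \frac{y}{y} = \frac{b}{39} + 1 = 1 + \frac{b}{39}$)
$\frac{w}{Z{\left(-135,-19 \right)}} = \frac{52849}{1 + \frac{1}{39} \left(-135\right)} = \frac{52849}{1 - \frac{45}{13}} = \frac{52849}{- \frac{32}{13}} = 52849 \left(- \frac{13}{32}\right) = - \frac{687037}{32}$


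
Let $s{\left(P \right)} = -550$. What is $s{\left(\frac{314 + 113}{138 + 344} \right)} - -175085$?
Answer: $174535$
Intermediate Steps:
$s{\left(\frac{314 + 113}{138 + 344} \right)} - -175085 = -550 - -175085 = -550 + 175085 = 174535$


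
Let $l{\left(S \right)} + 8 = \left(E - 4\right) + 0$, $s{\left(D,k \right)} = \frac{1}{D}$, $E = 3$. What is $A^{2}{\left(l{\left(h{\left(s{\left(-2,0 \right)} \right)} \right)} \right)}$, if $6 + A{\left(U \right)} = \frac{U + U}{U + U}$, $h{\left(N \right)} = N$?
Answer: $25$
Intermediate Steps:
$l{\left(S \right)} = -9$ ($l{\left(S \right)} = -8 + \left(\left(3 - 4\right) + 0\right) = -8 + \left(-1 + 0\right) = -8 - 1 = -9$)
$A{\left(U \right)} = -5$ ($A{\left(U \right)} = -6 + \frac{U + U}{U + U} = -6 + \frac{2 U}{2 U} = -6 + 2 U \frac{1}{2 U} = -6 + 1 = -5$)
$A^{2}{\left(l{\left(h{\left(s{\left(-2,0 \right)} \right)} \right)} \right)} = \left(-5\right)^{2} = 25$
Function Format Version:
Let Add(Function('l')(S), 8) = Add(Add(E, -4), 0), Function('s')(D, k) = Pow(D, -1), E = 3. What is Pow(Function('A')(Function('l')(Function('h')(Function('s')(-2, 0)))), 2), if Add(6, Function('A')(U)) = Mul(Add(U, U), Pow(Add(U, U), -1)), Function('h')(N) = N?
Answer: 25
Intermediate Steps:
Function('l')(S) = -9 (Function('l')(S) = Add(-8, Add(Add(3, -4), 0)) = Add(-8, Add(-1, 0)) = Add(-8, -1) = -9)
Function('A')(U) = -5 (Function('A')(U) = Add(-6, Mul(Add(U, U), Pow(Add(U, U), -1))) = Add(-6, Mul(Mul(2, U), Pow(Mul(2, U), -1))) = Add(-6, Mul(Mul(2, U), Mul(Rational(1, 2), Pow(U, -1)))) = Add(-6, 1) = -5)
Pow(Function('A')(Function('l')(Function('h')(Function('s')(-2, 0)))), 2) = Pow(-5, 2) = 25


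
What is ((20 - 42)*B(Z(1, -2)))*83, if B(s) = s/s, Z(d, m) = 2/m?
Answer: -1826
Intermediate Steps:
B(s) = 1
((20 - 42)*B(Z(1, -2)))*83 = ((20 - 42)*1)*83 = -22*1*83 = -22*83 = -1826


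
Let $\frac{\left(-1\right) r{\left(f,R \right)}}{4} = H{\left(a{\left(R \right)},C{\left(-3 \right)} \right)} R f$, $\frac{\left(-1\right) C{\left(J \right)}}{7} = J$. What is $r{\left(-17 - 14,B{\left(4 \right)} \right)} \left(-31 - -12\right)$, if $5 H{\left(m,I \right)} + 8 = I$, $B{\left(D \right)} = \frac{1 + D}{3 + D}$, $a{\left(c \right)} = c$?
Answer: $- \frac{30628}{7} \approx -4375.4$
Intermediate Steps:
$C{\left(J \right)} = - 7 J$
$B{\left(D \right)} = \frac{1 + D}{3 + D}$
$H{\left(m,I \right)} = - \frac{8}{5} + \frac{I}{5}$
$r{\left(f,R \right)} = - \frac{52 R f}{5}$ ($r{\left(f,R \right)} = - 4 \left(- \frac{8}{5} + \frac{\left(-7\right) \left(-3\right)}{5}\right) R f = - 4 \left(- \frac{8}{5} + \frac{1}{5} \cdot 21\right) R f = - 4 \left(- \frac{8}{5} + \frac{21}{5}\right) R f = - 4 \frac{13 R}{5} f = - 4 \frac{13 R f}{5} = - \frac{52 R f}{5}$)
$r{\left(-17 - 14,B{\left(4 \right)} \right)} \left(-31 - -12\right) = - \frac{52 \frac{1 + 4}{3 + 4} \left(-17 - 14\right)}{5} \left(-31 - -12\right) = - \frac{52 \cdot \frac{1}{7} \cdot 5 \left(-17 - 14\right)}{5} \left(-31 + 12\right) = \left(- \frac{52}{5}\right) \frac{1}{7} \cdot 5 \left(-31\right) \left(-19\right) = \left(- \frac{52}{5}\right) \frac{5}{7} \left(-31\right) \left(-19\right) = \frac{1612}{7} \left(-19\right) = - \frac{30628}{7}$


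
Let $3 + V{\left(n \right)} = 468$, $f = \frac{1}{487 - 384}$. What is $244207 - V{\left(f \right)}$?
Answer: $243742$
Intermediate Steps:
$f = \frac{1}{103} \approx 0.0097087$
$V{\left(n \right)} = 465$ ($V{\left(n \right)} = -3 + 468 = 465$)
$244207 - V{\left(f \right)} = 244207 - 465 = 243742$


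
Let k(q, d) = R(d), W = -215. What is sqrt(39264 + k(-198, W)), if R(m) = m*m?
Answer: sqrt(85489) ≈ 292.38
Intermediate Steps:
R(m) = m**2
k(q, d) = d**2
sqrt(39264 + k(-198, W)) = sqrt(39264 + (-215)**2) = sqrt(39264 + 46225) = sqrt(85489)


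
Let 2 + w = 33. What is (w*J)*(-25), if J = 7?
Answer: -5425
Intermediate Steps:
w = 31 (w = -2 + 33 = 31)
(w*J)*(-25) = (31*7)*(-25) = 217*(-25) = -5425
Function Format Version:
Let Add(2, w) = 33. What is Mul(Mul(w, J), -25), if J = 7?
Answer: -5425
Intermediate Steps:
w = 31 (w = Add(-2, 33) = 31)
Mul(Mul(w, J), -25) = Mul(Mul(31, 7), -25) = Mul(217, -25) = -5425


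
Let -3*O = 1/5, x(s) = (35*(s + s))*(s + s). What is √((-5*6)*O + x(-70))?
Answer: √686002 ≈ 828.25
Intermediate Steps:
x(s) = 140*s² (x(s) = (35*(2*s))*(2*s) = (70*s)*(2*s) = 140*s²)
O = -1/15 (O = -⅓/5 = -⅓*⅕ = -1/15 ≈ -0.066667)
√((-5*6)*O + x(-70)) = √(-5*6*(-1/15) + 140*(-70)²) = √(-30*(-1/15) + 140*4900) = √(2 + 686000) = √686002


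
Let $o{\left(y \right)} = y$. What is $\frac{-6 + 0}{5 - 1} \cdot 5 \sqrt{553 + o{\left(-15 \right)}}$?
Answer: $- \frac{15 \sqrt{538}}{2} \approx -173.96$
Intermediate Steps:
$\frac{-6 + 0}{5 - 1} \cdot 5 \sqrt{553 + o{\left(-15 \right)}} = \frac{-6 + 0}{5 - 1} \cdot 5 \sqrt{553 - 15} = - \frac{6}{4} \cdot 5 \sqrt{538} = \left(-6\right) \frac{1}{4} \cdot 5 \sqrt{538} = \left(- \frac{3}{2}\right) 5 \sqrt{538} = - \frac{15 \sqrt{538}}{2}$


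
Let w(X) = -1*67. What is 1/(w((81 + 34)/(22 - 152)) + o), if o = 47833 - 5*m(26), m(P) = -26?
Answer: 1/47896 ≈ 2.0879e-5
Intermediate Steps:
w(X) = -67
o = 47963 (o = 47833 - 5*(-26) = 47833 - 1*(-130) = 47833 + 130 = 47963)
1/(w((81 + 34)/(22 - 152)) + o) = 1/(-67 + 47963) = 1/47896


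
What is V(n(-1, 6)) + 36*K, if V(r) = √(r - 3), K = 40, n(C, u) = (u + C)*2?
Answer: 1440 + √7 ≈ 1442.6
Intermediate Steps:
n(C, u) = 2*C + 2*u (n(C, u) = (C + u)*2 = 2*C + 2*u)
V(r) = √(-3 + r)
V(n(-1, 6)) + 36*K = √(-3 + (2*(-1) + 2*6)) + 36*40 = √(-3 + (-2 + 12)) + 1440 = √(-3 + 10) + 1440 = √7 + 1440 = 1440 + √7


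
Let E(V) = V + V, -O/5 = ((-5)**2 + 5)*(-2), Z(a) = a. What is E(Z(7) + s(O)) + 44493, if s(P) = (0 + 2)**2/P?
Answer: 3338027/75 ≈ 44507.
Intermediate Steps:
O = 300 (O = -5*((-5)**2 + 5)*(-2) = -5*(25 + 5)*(-2) = -150*(-2) = -5*(-60) = 300)
s(P) = 4/P (s(P) = 2**2/P = 4/P)
E(V) = 2*V
E(Z(7) + s(O)) + 44493 = 2*(7 + 4/300) + 44493 = 2*(7 + 4*(1/300)) + 44493 = 2*(7 + 1/75) + 44493 = 2*(526/75) + 44493 = 1052/75 + 44493 = 3338027/75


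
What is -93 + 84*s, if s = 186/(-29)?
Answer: -18321/29 ≈ -631.76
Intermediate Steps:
s = -186/29 (s = 186*(-1/29) = -186/29 ≈ -6.4138)
-93 + 84*s = -93 + 84*(-186/29) = -93 - 15624/29 = -18321/29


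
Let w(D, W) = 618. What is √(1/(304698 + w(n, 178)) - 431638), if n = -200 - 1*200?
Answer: I*√1117676960894967/50886 ≈ 656.99*I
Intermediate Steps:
n = -400 (n = -200 - 200 = -400)
√(1/(304698 + w(n, 178)) - 431638) = √(1/(304698 + 618) - 431638) = √(1/305316 - 431638) = √(-131785987607/305316) = I*√1117676960894967/50886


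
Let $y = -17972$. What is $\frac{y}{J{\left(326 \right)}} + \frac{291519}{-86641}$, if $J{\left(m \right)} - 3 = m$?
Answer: $- \frac{1653021803}{28504889} \approx -57.991$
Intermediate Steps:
$J{\left(m \right)} = 3 + m$
$\frac{y}{J{\left(326 \right)}} + \frac{291519}{-86641} = - \frac{17972}{3 + 326} + \frac{291519}{-86641} = - \frac{17972}{329} + 291519 \left(- \frac{1}{86641}\right) = \left(-17972\right) \frac{1}{329} - \frac{291519}{86641} = - \frac{17972}{329} - \frac{291519}{86641} = - \frac{1653021803}{28504889}$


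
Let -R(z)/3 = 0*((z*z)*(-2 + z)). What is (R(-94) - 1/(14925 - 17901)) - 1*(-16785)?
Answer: 49952161/2976 ≈ 16785.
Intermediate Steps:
R(z) = 0 (R(z) = -0*(z*z)*(-2 + z) = -0*z²*(-2 + z) = -3*0 = 0)
(R(-94) - 1/(14925 - 17901)) - 1*(-16785) = (0 - 1/(14925 - 17901)) - 1*(-16785) = (0 - 1/(-2976)) + 16785 = (0 - 1*(-1/2976)) + 16785 = (0 + 1/2976) + 16785 = 1/2976 + 16785 = 49952161/2976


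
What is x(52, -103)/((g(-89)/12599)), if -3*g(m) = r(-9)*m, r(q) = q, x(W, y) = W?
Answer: -655148/267 ≈ -2453.7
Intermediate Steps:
g(m) = 3*m (g(m) = -(-3)*m = 3*m)
x(52, -103)/((g(-89)/12599)) = 52/(((3*(-89))/12599)) = 52/((-267*1/12599)) = 52/(-267/12599) = 52*(-12599/267) = -655148/267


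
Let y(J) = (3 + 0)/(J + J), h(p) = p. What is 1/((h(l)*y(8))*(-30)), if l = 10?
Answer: -4/225 ≈ -0.017778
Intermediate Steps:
y(J) = 3/(2*J) (y(J) = 3/((2*J)) = 3*(1/(2*J)) = 3/(2*J))
1/((h(l)*y(8))*(-30)) = 1/((10*((3/2)/8))*(-30)) = 1/((10*((3/2)*(⅛)))*(-30)) = 1/((10*(3/16))*(-30)) = 1/((15/8)*(-30)) = 1/(-225/4) = -4/225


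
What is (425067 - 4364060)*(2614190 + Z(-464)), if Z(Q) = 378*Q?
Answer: -9606408250414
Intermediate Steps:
(425067 - 4364060)*(2614190 + Z(-464)) = (425067 - 4364060)*(2614190 + 378*(-464)) = -3938993*(2614190 - 175392) = -3938993*2438798 = -9606408250414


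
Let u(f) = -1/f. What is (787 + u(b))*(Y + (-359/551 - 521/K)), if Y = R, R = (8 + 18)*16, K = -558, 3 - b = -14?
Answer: 50360016109/153729 ≈ 3.2759e+5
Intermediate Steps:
b = 17 (b = 3 - 1*(-14) = 3 + 14 = 17)
R = 416 (R = 26*16 = 416)
Y = 416
(787 + u(b))*(Y + (-359/551 - 521/K)) = (787 - 1/17)*(416 + (-359/551 - 521/(-558))) = (787 - 1*1/17)*(416 + (-359*1/551 - 521*(-1/558))) = (787 - 1/17)*(416 + (-359/551 + 521/558)) = 13378*(416 + 86749/307458)/17 = (13378/17)*(127989277/307458) = 50360016109/153729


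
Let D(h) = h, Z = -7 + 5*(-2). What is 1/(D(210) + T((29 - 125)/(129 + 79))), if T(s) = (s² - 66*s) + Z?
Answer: 169/37801 ≈ 0.0044708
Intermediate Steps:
Z = -17 (Z = -7 - 10 = -17)
T(s) = -17 + s² - 66*s (T(s) = (s² - 66*s) - 17 = -17 + s² - 66*s)
1/(D(210) + T((29 - 125)/(129 + 79))) = 1/(210 + (-17 + ((29 - 125)/(129 + 79))² - 66*(29 - 125)/(129 + 79))) = 1/(210 + (-17 + (-96/208)² - (-6336)/208)) = 1/(210 + (-17 + (-96*1/208)² - (-6336)/208)) = 1/(210 + (-17 + (-6/13)² - 66*(-6/13))) = 1/(210 + (-17 + 36/169 + 396/13)) = 1/(210 + 2311/169) = 1/(37801/169) = 169/37801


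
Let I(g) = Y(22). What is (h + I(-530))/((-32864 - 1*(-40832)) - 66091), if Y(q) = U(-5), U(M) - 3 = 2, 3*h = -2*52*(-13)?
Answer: -1367/174369 ≈ -0.0078397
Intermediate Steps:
h = 1352/3 (h = (-2*52*(-13))/3 = (-104*(-13))/3 = (1/3)*1352 = 1352/3 ≈ 450.67)
U(M) = 5 (U(M) = 3 + 2 = 5)
Y(q) = 5
I(g) = 5
(h + I(-530))/((-32864 - 1*(-40832)) - 66091) = (1352/3 + 5)/((-32864 - 1*(-40832)) - 66091) = 1367/(3*((-32864 + 40832) - 66091)) = 1367/(3*(7968 - 66091)) = (1367/3)/(-58123) = (1367/3)*(-1/58123) = -1367/174369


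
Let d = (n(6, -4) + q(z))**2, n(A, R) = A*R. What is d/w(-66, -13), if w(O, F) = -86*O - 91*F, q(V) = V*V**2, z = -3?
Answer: 2601/6859 ≈ 0.37921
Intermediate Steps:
q(V) = V**3
w(O, F) = -91*F - 86*O
d = 2601 (d = (6*(-4) + (-3)**3)**2 = (-24 - 27)**2 = (-51)**2 = 2601)
d/w(-66, -13) = 2601/(-91*(-13) - 86*(-66)) = 2601/(1183 + 5676) = 2601/6859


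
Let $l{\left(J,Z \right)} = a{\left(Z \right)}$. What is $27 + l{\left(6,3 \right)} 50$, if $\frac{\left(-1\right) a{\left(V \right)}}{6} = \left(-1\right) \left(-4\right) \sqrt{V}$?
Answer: $27 - 1200 \sqrt{3} \approx -2051.5$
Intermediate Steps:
$a{\left(V \right)} = - 24 \sqrt{V}$ ($a{\left(V \right)} = - 6 \left(-1\right) \left(-4\right) \sqrt{V} = - 6 \cdot 4 \sqrt{V} = - 24 \sqrt{V}$)
$l{\left(J,Z \right)} = - 24 \sqrt{Z}$
$27 + l{\left(6,3 \right)} 50 = 27 + - 24 \sqrt{3} \cdot 50 = 27 - 1200 \sqrt{3}$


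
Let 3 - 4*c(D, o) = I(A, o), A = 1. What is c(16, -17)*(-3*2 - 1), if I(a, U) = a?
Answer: -7/2 ≈ -3.5000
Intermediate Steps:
c(D, o) = ½ (c(D, o) = ¾ - ¼*1 = ¾ - ¼ = ½)
c(16, -17)*(-3*2 - 1) = (-3*2 - 1)/2 = (-6 - 1)/2 = (½)*(-7) = -7/2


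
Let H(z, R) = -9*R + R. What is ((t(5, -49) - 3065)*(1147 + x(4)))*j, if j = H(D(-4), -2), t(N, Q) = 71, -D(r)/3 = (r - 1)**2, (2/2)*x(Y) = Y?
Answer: -55137504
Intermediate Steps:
x(Y) = Y
D(r) = -3*(-1 + r)**2 (D(r) = -3*(r - 1)**2 = -3*(-1 + r)**2)
H(z, R) = -8*R
j = 16 (j = -8*(-2) = 16)
((t(5, -49) - 3065)*(1147 + x(4)))*j = ((71 - 3065)*(1147 + 4))*16 = -2994*1151*16 = -3446094*16 = -55137504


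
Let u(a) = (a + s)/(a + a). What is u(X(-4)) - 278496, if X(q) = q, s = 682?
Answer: -1114323/4 ≈ -2.7858e+5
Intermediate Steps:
u(a) = (682 + a)/(2*a) (u(a) = (a + 682)/(a + a) = (682 + a)/((2*a)) = (682 + a)*(1/(2*a)) = (682 + a)/(2*a))
u(X(-4)) - 278496 = (½)*(682 - 4)/(-4) - 278496 = (½)*(-¼)*678 - 278496 = -339/4 - 278496 = -1114323/4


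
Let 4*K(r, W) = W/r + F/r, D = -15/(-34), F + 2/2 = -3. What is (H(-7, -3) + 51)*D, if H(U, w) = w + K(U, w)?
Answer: 2895/136 ≈ 21.287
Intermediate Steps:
F = -4 (F = -1 - 3 = -4)
D = 15/34 (D = -15*(-1/34) = 15/34 ≈ 0.44118)
K(r, W) = -1/r + W/(4*r) (K(r, W) = (W/r - 4/r)/4 = (-4/r + W/r)/4 = -1/r + W/(4*r))
H(U, w) = w + (-4 + w)/(4*U)
(H(-7, -3) + 51)*D = ((-1 + (1/4)*(-3) - 7*(-3))/(-7) + 51)*(15/34) = (-(-1 - 3/4 + 21)/7 + 51)*(15/34) = (-1/7*77/4 + 51)*(15/34) = (-11/4 + 51)*(15/34) = (193/4)*(15/34) = 2895/136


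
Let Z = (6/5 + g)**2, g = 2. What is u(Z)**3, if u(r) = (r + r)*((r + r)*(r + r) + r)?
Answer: 2599299022351234553085952/3814697265625 ≈ 6.8139e+11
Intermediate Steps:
Z = 256/25 (Z = (6/5 + 2)**2 = (16/5)**2 = 256/25 ≈ 10.240)
u(r) = 2*r*(r + 4*r**2) (u(r) = (2*r)*((2*r)*(2*r) + r) = (2*r)*(4*r**2 + r) = (2*r)*(r + 4*r**2) = 2*r*(r + 4*r**2))
u(Z)**3 = ((256/25)**2*(2 + 8*(256/25)))**3 = (65536*(2 + 2048/25)/625)**3 = ((65536/625)*(2098/25))**3 = (137494528/15625)**3 = 2599299022351234553085952/3814697265625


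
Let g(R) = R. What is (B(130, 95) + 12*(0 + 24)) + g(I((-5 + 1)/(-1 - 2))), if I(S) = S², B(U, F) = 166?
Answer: 4102/9 ≈ 455.78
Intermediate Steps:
(B(130, 95) + 12*(0 + 24)) + g(I((-5 + 1)/(-1 - 2))) = (166 + 12*(0 + 24)) + ((-5 + 1)/(-1 - 2))² = (166 + 12*24) + (-4/(-3))² = (166 + 288) + (-4*(-⅓))² = 454 + (4/3)² = 454 + 16/9 = 4102/9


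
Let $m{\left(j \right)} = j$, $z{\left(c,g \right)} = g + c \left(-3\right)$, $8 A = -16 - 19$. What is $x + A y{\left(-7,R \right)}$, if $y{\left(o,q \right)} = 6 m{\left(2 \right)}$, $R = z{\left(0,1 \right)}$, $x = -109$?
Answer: $- \frac{323}{2} \approx -161.5$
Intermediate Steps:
$A = - \frac{35}{8}$ ($A = \frac{-16 - 19}{8} = \frac{1}{8} \left(-35\right) = - \frac{35}{8} \approx -4.375$)
$z{\left(c,g \right)} = g - 3 c$
$R = 1$ ($R = 1 - 0 = 1 + 0 = 1$)
$y{\left(o,q \right)} = 12$ ($y{\left(o,q \right)} = 6 \cdot 2 = 12$)
$x + A y{\left(-7,R \right)} = -109 - \frac{105}{2} = - \frac{323}{2}$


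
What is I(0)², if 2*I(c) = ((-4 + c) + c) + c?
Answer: 4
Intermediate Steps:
I(c) = -2 + 3*c/2 (I(c) = (((-4 + c) + c) + c)/2 = ((-4 + 2*c) + c)/2 = (-4 + 3*c)/2 = -2 + 3*c/2)
I(0)² = (-2 + (3/2)*0)² = (-2 + 0)² = (-2)² = 4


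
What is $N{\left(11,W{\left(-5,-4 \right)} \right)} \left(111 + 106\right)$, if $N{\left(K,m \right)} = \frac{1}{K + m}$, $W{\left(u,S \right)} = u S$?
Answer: $7$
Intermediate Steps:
$W{\left(u,S \right)} = S u$
$N{\left(11,W{\left(-5,-4 \right)} \right)} \left(111 + 106\right) = \frac{111 + 106}{11 - -20} = \frac{1}{11 + 20} \cdot 217 = \frac{1}{31} \cdot 217 = 7$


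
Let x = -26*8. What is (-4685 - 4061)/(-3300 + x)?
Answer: 4373/1754 ≈ 2.4932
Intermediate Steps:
x = -208
(-4685 - 4061)/(-3300 + x) = (-4685 - 4061)/(-3300 - 208) = -8746/(-3508) = -8746*(-1/3508) = 4373/1754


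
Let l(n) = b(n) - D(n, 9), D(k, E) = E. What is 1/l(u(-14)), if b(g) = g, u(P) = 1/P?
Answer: -14/127 ≈ -0.11024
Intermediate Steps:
l(n) = -9 + n (l(n) = n - 1*9 = n - 9 = -9 + n)
1/l(u(-14)) = 1/(-9 + 1/(-14)) = 1/(-9 - 1/14) = 1/(-127/14) = -14/127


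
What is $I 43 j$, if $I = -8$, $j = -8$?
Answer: $2752$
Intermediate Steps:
$I 43 j = \left(-8\right) 43 \left(-8\right) = \left(-344\right) \left(-8\right) = 2752$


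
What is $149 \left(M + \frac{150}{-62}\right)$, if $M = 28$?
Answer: $\frac{118157}{31} \approx 3811.5$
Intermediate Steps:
$149 \left(M + \frac{150}{-62}\right) = 149 \left(28 + \frac{150}{-62}\right) = 149 \left(28 + 150 \left(- \frac{1}{62}\right)\right) = 149 \left(28 - \frac{75}{31}\right) = 149 \cdot \frac{793}{31} = \frac{118157}{31}$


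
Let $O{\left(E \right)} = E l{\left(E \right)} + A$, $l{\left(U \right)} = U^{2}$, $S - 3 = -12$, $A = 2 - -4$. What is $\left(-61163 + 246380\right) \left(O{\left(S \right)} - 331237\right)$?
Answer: $-61484635320$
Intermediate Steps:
$A = 6$ ($A = 2 + 4 = 6$)
$S = -9$ ($S = 3 - 12 = -9$)
$O{\left(E \right)} = 6 + E^{3}$ ($O{\left(E \right)} = E E^{2} + 6 = E^{3} + 6 = 6 + E^{3}$)
$\left(-61163 + 246380\right) \left(O{\left(S \right)} - 331237\right) = \left(-61163 + 246380\right) \left(\left(6 + \left(-9\right)^{3}\right) - 331237\right) = 185217 \left(\left(6 - 729\right) - 331237\right) = 185217 \left(-723 - 331237\right) = 185217 \left(-331960\right) = -61484635320$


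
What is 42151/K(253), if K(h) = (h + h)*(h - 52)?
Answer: 42151/101706 ≈ 0.41444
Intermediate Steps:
K(h) = 2*h*(-52 + h) (K(h) = (2*h)*(-52 + h) = 2*h*(-52 + h))
42151/K(253) = 42151/((2*253*(-52 + 253))) = 42151/((2*253*201)) = 42151/101706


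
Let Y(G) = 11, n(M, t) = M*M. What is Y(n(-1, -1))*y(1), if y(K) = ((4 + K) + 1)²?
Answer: 396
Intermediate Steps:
n(M, t) = M²
y(K) = (5 + K)²
Y(n(-1, -1))*y(1) = 11*(5 + 1)² = 11*6² = 11*36 = 396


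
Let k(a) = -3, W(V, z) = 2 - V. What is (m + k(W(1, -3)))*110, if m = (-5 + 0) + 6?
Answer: -220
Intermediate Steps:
m = 1 (m = -5 + 6 = 1)
(m + k(W(1, -3)))*110 = (1 - 3)*110 = -2*110 = -220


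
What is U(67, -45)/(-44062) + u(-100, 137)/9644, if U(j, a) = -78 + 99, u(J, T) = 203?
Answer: 4371031/212466964 ≈ 0.020573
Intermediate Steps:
U(j, a) = 21
U(67, -45)/(-44062) + u(-100, 137)/9644 = 21/(-44062) + 203/9644 = 21*(-1/44062) + 203*(1/9644) = -21/44062 + 203/9644 = 4371031/212466964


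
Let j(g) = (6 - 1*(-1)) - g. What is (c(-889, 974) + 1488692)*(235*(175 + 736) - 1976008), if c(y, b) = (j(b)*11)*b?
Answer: 15631333327558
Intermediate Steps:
j(g) = 7 - g (j(g) = (6 + 1) - g = 7 - g)
c(y, b) = b*(77 - 11*b) (c(y, b) = ((7 - b)*11)*b = (77 - 11*b)*b = b*(77 - 11*b))
(c(-889, 974) + 1488692)*(235*(175 + 736) - 1976008) = (11*974*(7 - 1*974) + 1488692)*(235*(175 + 736) - 1976008) = (11*974*(7 - 974) + 1488692)*(235*911 - 1976008) = (11*974*(-967) + 1488692)*(214085 - 1976008) = (-10360438 + 1488692)*(-1761923) = -8871746*(-1761923) = 15631333327558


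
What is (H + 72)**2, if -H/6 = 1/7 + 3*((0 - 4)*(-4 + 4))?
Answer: 248004/49 ≈ 5061.3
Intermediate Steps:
H = -6/7 (H = -6*(1/7 + 3*((0 - 4)*(-4 + 4))) = -6*(1/7 + 3*(-4*0)) = -6*(1/7 + 3*0) = -6*(1/7 + 0) = -6*1/7 = -6/7 ≈ -0.85714)
(H + 72)**2 = (-6/7 + 72)**2 = (498/7)**2 = 248004/49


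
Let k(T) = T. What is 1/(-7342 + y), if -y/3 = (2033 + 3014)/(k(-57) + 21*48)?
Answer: -317/2332461 ≈ -0.00013591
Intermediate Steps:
y = -5047/317 (y = -3*(2033 + 3014)/(-57 + 21*48) = -15141/(-57 + 1008) = -15141/951 = -3*5047/951 = -5047/317 ≈ -15.921)
1/(-7342 + y) = 1/(-7342 - 5047/317) = 1/(-2332461/317) = -317/2332461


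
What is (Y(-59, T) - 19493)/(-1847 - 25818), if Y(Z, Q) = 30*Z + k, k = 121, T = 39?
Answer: 1922/2515 ≈ 0.76421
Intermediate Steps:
Y(Z, Q) = 121 + 30*Z (Y(Z, Q) = 30*Z + 121 = 121 + 30*Z)
(Y(-59, T) - 19493)/(-1847 - 25818) = ((121 + 30*(-59)) - 19493)/(-1847 - 25818) = ((121 - 1770) - 19493)/(-27665) = (-1649 - 19493)*(-1/27665) = -21142*(-1/27665) = 1922/2515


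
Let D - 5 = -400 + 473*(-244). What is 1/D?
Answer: -1/115807 ≈ -8.6351e-6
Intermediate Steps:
D = -115807 (D = 5 + (-400 + 473*(-244)) = 5 + (-400 - 115412) = 5 - 115812 = -115807)
1/D = 1/(-115807) = -1/115807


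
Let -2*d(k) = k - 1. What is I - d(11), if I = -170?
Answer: -165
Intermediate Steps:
d(k) = 1/2 - k/2 (d(k) = -(k - 1)/2 = -(-1 + k)/2 = 1/2 - k/2)
I - d(11) = -170 - (1/2 - 1/2*11) = -170 - (1/2 - 11/2) = -170 - 1*(-5) = -170 + 5 = -165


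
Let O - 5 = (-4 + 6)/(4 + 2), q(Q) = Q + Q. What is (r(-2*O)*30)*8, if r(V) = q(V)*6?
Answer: -30720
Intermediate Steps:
q(Q) = 2*Q
O = 16/3 (O = 5 + (-4 + 6)/(4 + 2) = 5 + 2/6 = 5 + 2*(⅙) = 5 + ⅓ = 16/3 ≈ 5.3333)
r(V) = 12*V (r(V) = (2*V)*6 = 12*V)
(r(-2*O)*30)*8 = ((12*(-2*16/3))*30)*8 = ((12*(-32/3))*30)*8 = -128*30*8 = -3840*8 = -30720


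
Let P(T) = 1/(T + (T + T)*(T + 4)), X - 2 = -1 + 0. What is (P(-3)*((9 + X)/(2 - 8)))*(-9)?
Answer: -5/3 ≈ -1.6667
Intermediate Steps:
X = 1 (X = 2 + (-1 + 0) = 2 - 1 = 1)
P(T) = 1/(T + 2*T*(4 + T)) (P(T) = 1/(T + (2*T)*(4 + T)) = 1/(T + 2*T*(4 + T)))
(P(-3)*((9 + X)/(2 - 8)))*(-9) = ((1/((-3)*(9 + 2*(-3))))*((9 + 1)/(2 - 8)))*(-9) = ((-1/(3*(9 - 6)))*(10/(-6)))*(-9) = ((-⅓/3)*(10*(-⅙)))*(-9) = (-⅓*⅓*(-5/3))*(-9) = -⅑*(-5/3)*(-9) = (5/27)*(-9) = -5/3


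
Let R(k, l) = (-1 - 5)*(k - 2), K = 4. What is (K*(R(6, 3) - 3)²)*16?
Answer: 46656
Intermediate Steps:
R(k, l) = 12 - 6*k (R(k, l) = -6*(-2 + k) = 12 - 6*k)
(K*(R(6, 3) - 3)²)*16 = (4*((12 - 6*6) - 3)²)*16 = (4*((12 - 36) - 3)²)*16 = (4*(-24 - 3)²)*16 = (4*(-27)²)*16 = (4*729)*16 = 2916*16 = 46656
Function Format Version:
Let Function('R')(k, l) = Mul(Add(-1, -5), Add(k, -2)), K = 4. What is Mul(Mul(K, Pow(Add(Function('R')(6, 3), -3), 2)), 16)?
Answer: 46656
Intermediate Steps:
Function('R')(k, l) = Add(12, Mul(-6, k)) (Function('R')(k, l) = Mul(-6, Add(-2, k)) = Add(12, Mul(-6, k)))
Mul(Mul(K, Pow(Add(Function('R')(6, 3), -3), 2)), 16) = Mul(Mul(4, Pow(Add(Add(12, Mul(-6, 6)), -3), 2)), 16) = Mul(Mul(4, Pow(Add(Add(12, -36), -3), 2)), 16) = Mul(Mul(4, Pow(Add(-24, -3), 2)), 16) = Mul(Mul(4, Pow(-27, 2)), 16) = Mul(Mul(4, 729), 16) = Mul(2916, 16) = 46656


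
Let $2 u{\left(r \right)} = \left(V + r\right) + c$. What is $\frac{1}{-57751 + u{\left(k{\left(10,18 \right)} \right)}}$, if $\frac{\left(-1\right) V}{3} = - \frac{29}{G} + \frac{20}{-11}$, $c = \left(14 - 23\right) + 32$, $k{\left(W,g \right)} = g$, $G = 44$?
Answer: $- \frac{88}{5079957} \approx -1.7323 \cdot 10^{-5}$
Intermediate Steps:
$c = 23$ ($c = -9 + 32 = 23$)
$V = \frac{327}{44}$ ($V = - 3 \left(- \frac{29}{44} + \frac{20}{-11}\right) = - 3 \left(\left(-29\right) \frac{1}{44} + 20 \left(- \frac{1}{11}\right)\right) = - 3 \left(- \frac{29}{44} - \frac{20}{11}\right) = \left(-3\right) \left(- \frac{109}{44}\right) = \frac{327}{44} \approx 7.4318$)
$u{\left(r \right)} = \frac{1339}{88} + \frac{r}{2}$ ($u{\left(r \right)} = \frac{\left(\frac{327}{44} + r\right) + 23}{2} = \frac{\frac{1339}{44} + r}{2} = \frac{1339}{88} + \frac{r}{2}$)
$\frac{1}{-57751 + u{\left(k{\left(10,18 \right)} \right)}} = \frac{1}{-57751 + \left(\frac{1339}{88} + \frac{1}{2} \cdot 18\right)} = \frac{1}{-57751 + \left(\frac{1339}{88} + 9\right)} = \frac{1}{-57751 + \frac{2131}{88}} = \frac{1}{- \frac{5079957}{88}} = - \frac{88}{5079957}$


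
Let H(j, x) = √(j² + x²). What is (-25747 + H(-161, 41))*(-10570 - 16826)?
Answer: 705364812 - 27396*√27602 ≈ 7.0081e+8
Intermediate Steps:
(-25747 + H(-161, 41))*(-10570 - 16826) = (-25747 + √((-161)² + 41²))*(-10570 - 16826) = (-25747 + √(25921 + 1681))*(-27396) = (-25747 + √27602)*(-27396) = 705364812 - 27396*√27602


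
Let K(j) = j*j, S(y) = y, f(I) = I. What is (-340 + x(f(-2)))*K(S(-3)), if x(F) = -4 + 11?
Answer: -2997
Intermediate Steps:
K(j) = j**2
x(F) = 7
(-340 + x(f(-2)))*K(S(-3)) = (-340 + 7)*(-3)**2 = -333*9 = -2997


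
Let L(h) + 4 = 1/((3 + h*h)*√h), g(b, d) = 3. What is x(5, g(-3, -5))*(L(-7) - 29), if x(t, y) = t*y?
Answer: -495 - 15*I*√7/364 ≈ -495.0 - 0.10903*I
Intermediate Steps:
L(h) = -4 + 1/(√h*(3 + h²)) (L(h) = -4 + 1/((3 + h*h)*√h) = -4 + 1/((3 + h²)*√h) = -4 + 1/(√h*(3 + h²)))
x(5, g(-3, -5))*(L(-7) - 29) = (5*3)*((1 - 12*I*√7 - 196*I*√7)/(√(-7)*(3 + (-7)²)) - 29) = 15*((-I*√7/7)*(1 - 12*I*√7 - 196*I*√7)/(3 + 49) - 29) = 15*(-I*√7/7*(1 - 12*I*√7 - 196*I*√7)/52 - 29) = 15*(-I*√7/7*(1/52)*(1 - 208*I*√7) - 29) = 15*(-I*√7*(1 - 208*I*√7)/364 - 29) = 15*(-29 - I*√7*(1 - 208*I*√7)/364) = -435 - 15*I*√7*(1 - 208*I*√7)/364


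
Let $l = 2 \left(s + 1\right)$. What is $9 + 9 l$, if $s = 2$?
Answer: $63$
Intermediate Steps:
$l = 6$ ($l = 2 \left(2 + 1\right) = 2 \cdot 3 = 6$)
$9 + 9 l = 9 + 9 \cdot 6 = 9 + 54 = 63$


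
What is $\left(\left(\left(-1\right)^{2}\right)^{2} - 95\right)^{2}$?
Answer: $8836$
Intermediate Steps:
$\left(\left(\left(-1\right)^{2}\right)^{2} - 95\right)^{2} = \left(1^{2} - 95\right)^{2} = \left(1 - 95\right)^{2} = \left(-94\right)^{2} = 8836$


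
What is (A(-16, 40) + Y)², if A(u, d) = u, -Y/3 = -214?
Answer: 391876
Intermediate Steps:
Y = 642 (Y = -3*(-214) = 642)
(A(-16, 40) + Y)² = (-16 + 642)² = 626² = 391876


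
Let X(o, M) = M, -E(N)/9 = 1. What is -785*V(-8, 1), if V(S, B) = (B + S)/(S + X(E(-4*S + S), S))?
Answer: -5495/16 ≈ -343.44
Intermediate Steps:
E(N) = -9 (E(N) = -9*1 = -9)
V(S, B) = (B + S)/(2*S) (V(S, B) = (B + S)/(S + S) = (B + S)/((2*S)) = (B + S)*(1/(2*S)) = (B + S)/(2*S))
-785*V(-8, 1) = -785*(1 - 8)/(2*(-8)) = -785*(-1)*(-7)/(2*8) = -785*7/16 = -5495/16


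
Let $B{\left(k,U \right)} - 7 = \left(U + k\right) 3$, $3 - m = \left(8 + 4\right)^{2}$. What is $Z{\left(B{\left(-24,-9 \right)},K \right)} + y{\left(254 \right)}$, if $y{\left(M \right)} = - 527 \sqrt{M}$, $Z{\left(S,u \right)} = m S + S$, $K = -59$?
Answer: $12880 - 527 \sqrt{254} \approx 4481.0$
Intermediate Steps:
$m = -141$ ($m = 3 - \left(8 + 4\right)^{2} = 3 - 12^{2} = 3 - 144 = -141$)
$B{\left(k,U \right)} = 7 + 3 U + 3 k$ ($B{\left(k,U \right)} = 7 + \left(U + k\right) 3 = 7 + \left(3 U + 3 k\right) = 7 + 3 U + 3 k$)
$Z{\left(S,u \right)} = - 140 S$ ($Z{\left(S,u \right)} = - 141 S + S = - 140 S$)
$Z{\left(B{\left(-24,-9 \right)},K \right)} + y{\left(254 \right)} = - 140 \left(7 + 3 \left(-9\right) + 3 \left(-24\right)\right) - 527 \sqrt{254} = - 140 \left(7 - 27 - 72\right) - 527 \sqrt{254} = \left(-140\right) \left(-92\right) - 527 \sqrt{254} = 12880 - 527 \sqrt{254}$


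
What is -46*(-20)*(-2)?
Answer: -1840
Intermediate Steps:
-46*(-20)*(-2) = 920*(-2) = -1840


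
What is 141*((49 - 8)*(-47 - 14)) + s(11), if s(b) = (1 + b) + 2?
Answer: -352627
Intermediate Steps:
s(b) = 3 + b
141*((49 - 8)*(-47 - 14)) + s(11) = 141*((49 - 8)*(-47 - 14)) + (3 + 11) = 141*(41*(-61)) + 14 = 141*(-2501) + 14 = -352641 + 14 = -352627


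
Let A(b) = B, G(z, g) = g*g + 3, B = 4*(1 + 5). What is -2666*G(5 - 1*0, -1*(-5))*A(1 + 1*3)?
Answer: -1791552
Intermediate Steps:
B = 24 (B = 4*6 = 24)
G(z, g) = 3 + g² (G(z, g) = g² + 3 = 3 + g²)
A(b) = 24
-2666*G(5 - 1*0, -1*(-5))*A(1 + 1*3) = -2666*(3 + (-1*(-5))²)*24 = -2666*(3 + 5²)*24 = -2666*(3 + 25)*24 = -74648*24 = -2666*672 = -1791552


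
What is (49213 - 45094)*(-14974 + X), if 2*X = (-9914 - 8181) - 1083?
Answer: -101174997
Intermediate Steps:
X = -9589 (X = ((-9914 - 8181) - 1083)/2 = (-18095 - 1083)/2 = (1/2)*(-19178) = -9589)
(49213 - 45094)*(-14974 + X) = (49213 - 45094)*(-14974 - 9589) = 4119*(-24563) = -101174997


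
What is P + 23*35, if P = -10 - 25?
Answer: 770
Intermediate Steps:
P = -35
P + 23*35 = -35 + 23*35 = -35 + 805 = 770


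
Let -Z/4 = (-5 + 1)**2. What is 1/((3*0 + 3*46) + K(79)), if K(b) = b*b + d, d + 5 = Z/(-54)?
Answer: 27/172130 ≈ 0.00015686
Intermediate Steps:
Z = -64 (Z = -4*(-5 + 1)**2 = -4*(-4)**2 = -4*16 = -64)
d = -103/27 (d = -5 - 64/(-54) = -5 - 64*(-1/54) = -5 + 32/27 = -103/27 ≈ -3.8148)
K(b) = -103/27 + b**2 (K(b) = b*b - 103/27 = b**2 - 103/27 = -103/27 + b**2)
1/((3*0 + 3*46) + K(79)) = 1/((3*0 + 3*46) + (-103/27 + 79**2)) = 1/((0 + 138) + (-103/27 + 6241)) = 1/(138 + 168404/27) = 1/(172130/27) = 27/172130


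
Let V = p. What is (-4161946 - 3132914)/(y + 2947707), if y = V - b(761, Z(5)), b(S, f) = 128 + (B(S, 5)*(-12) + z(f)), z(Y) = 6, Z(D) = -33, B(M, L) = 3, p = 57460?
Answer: -7294860/3005069 ≈ -2.4275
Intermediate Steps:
V = 57460
b(S, f) = 98 (b(S, f) = 128 + (3*(-12) + 6) = 128 + (-36 + 6) = 128 - 30 = 98)
y = 57362 (y = 57460 - 1*98 = 57460 - 98 = 57362)
(-4161946 - 3132914)/(y + 2947707) = (-4161946 - 3132914)/(57362 + 2947707) = -7294860/3005069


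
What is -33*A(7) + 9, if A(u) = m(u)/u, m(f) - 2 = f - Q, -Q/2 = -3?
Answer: -36/7 ≈ -5.1429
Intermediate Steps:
Q = 6 (Q = -2*(-3) = 6)
m(f) = -4 + f (m(f) = 2 + (f - 1*6) = 2 + (f - 6) = 2 + (-6 + f) = -4 + f)
A(u) = (-4 + u)/u
-33*A(7) + 9 = -33*(-4 + 7)/7 + 9 = -33*3/7 + 9 = -99/7 + 9 = -36/7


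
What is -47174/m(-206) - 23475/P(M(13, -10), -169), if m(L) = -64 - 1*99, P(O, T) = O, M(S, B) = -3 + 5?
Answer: -3732077/326 ≈ -11448.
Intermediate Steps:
M(S, B) = 2
m(L) = -163 (m(L) = -64 - 99 = -163)
-47174/m(-206) - 23475/P(M(13, -10), -169) = -47174/(-163) - 23475/2 = -47174*(-1/163) - 23475*½ = 47174/163 - 23475/2 = -3732077/326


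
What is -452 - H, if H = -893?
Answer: 441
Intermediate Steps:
-452 - H = -452 - 1*(-893) = -452 + 893 = 441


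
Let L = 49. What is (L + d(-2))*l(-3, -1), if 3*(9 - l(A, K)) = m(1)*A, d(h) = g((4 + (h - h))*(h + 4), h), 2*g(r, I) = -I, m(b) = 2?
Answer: 550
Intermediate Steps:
g(r, I) = -I/2 (g(r, I) = (-I)/2 = -I/2)
d(h) = -h/2
l(A, K) = 9 - 2*A/3
(L + d(-2))*l(-3, -1) = (49 - ½*(-2))*(9 - ⅔*(-3)) = (49 + 1)*(9 + 2) = 50*11 = 550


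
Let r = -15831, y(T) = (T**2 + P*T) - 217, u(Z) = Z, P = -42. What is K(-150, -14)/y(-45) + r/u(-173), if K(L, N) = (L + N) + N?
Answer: 29256122/319877 ≈ 91.461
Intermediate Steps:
K(L, N) = L + 2*N
y(T) = -217 + T**2 - 42*T (y(T) = (T**2 - 42*T) - 217 = -217 + T**2 - 42*T)
K(-150, -14)/y(-45) + r/u(-173) = (-150 + 2*(-14))/(-217 + (-45)**2 - 42*(-45)) - 15831/(-173) = (-150 - 28)/(-217 + 2025 + 1890) - 15831*(-1/173) = -178/3698 + 15831/173 = -178*1/3698 + 15831/173 = -89/1849 + 15831/173 = 29256122/319877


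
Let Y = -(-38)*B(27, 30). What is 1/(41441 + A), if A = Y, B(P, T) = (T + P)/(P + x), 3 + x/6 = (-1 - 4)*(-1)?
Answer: 13/539455 ≈ 2.4098e-5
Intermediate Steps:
x = 12 (x = -18 + 6*((-1 - 4)*(-1)) = -18 + 6*(-5*(-1)) = -18 + 6*5 = -18 + 30 = 12)
B(P, T) = (P + T)/(12 + P) (B(P, T) = (T + P)/(P + 12) = (P + T)/(12 + P))
Y = 722/13 (Y = -(-38)*(27 + 30)/(12 + 27) = -(-38)*57/39 = -(-38)*(1/39)*57 = -(-38)*19/13 = -38*(-19/13) = 722/13 ≈ 55.538)
A = 722/13 ≈ 55.538
1/(41441 + A) = 1/(41441 + 722/13) = 1/(539455/13) = 13/539455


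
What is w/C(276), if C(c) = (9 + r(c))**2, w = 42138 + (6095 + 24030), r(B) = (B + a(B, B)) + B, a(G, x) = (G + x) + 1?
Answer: 72263/1240996 ≈ 0.058230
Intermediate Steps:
a(G, x) = 1 + G + x
r(B) = 1 + 4*B (r(B) = (B + (1 + B + B)) + B = (B + (1 + 2*B)) + B = (1 + 3*B) + B = 1 + 4*B)
w = 72263 (w = 42138 + 30125 = 72263)
C(c) = (10 + 4*c)**2 (C(c) = (9 + (1 + 4*c))**2 = (10 + 4*c)**2)
w/C(276) = 72263/((4*(5 + 2*276)**2)) = 72263/((4*(5 + 552)**2)) = 72263/((4*557**2)) = 72263/((4*310249)) = 72263/1240996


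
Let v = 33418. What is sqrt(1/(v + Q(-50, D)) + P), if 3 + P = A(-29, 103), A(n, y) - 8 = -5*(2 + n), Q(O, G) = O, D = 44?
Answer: sqrt(38969828182)/16684 ≈ 11.832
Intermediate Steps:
A(n, y) = -2 - 5*n (A(n, y) = 8 - 5*(2 + n) = 8 + (-10 - 5*n) = -2 - 5*n)
P = 140 (P = -3 + (-2 - 5*(-29)) = -3 + (-2 + 145) = -3 + 143 = 140)
sqrt(1/(v + Q(-50, D)) + P) = sqrt(1/(33418 - 50) + 140) = sqrt(1/33368 + 140) = sqrt(4671521/33368) = sqrt(38969828182)/16684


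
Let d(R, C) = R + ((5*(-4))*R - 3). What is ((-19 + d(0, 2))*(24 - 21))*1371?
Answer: -90486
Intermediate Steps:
d(R, C) = -3 - 19*R (d(R, C) = R + (-20*R - 3) = R + (-3 - 20*R) = -3 - 19*R)
((-19 + d(0, 2))*(24 - 21))*1371 = ((-19 + (-3 - 19*0))*(24 - 21))*1371 = ((-19 + (-3 + 0))*3)*1371 = ((-19 - 3)*3)*1371 = -22*3*1371 = -66*1371 = -90486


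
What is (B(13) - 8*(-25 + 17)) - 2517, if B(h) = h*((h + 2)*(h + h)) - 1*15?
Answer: 2602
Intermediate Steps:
B(h) = -15 + 2*h²*(2 + h) (B(h) = h*((2 + h)*(2*h)) - 15 = h*(2*h*(2 + h)) - 15 = 2*h²*(2 + h) - 15 = -15 + 2*h²*(2 + h))
(B(13) - 8*(-25 + 17)) - 2517 = ((-15 + 2*13³ + 4*13²) - 8*(-25 + 17)) - 2517 = ((-15 + 2*2197 + 4*169) - 8*(-8)) - 2517 = ((-15 + 4394 + 676) + 64) - 2517 = (5055 + 64) - 2517 = 5119 - 2517 = 2602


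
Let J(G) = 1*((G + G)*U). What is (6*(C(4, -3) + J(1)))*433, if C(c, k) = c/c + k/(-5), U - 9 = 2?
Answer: 306564/5 ≈ 61313.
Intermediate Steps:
U = 11 (U = 9 + 2 = 11)
C(c, k) = 1 - k/5 (C(c, k) = 1 + k*(-1/5) = 1 - k/5)
J(G) = 22*G (J(G) = 1*((G + G)*11) = 1*((2*G)*11) = 1*(22*G) = 22*G)
(6*(C(4, -3) + J(1)))*433 = (6*((1 - 1/5*(-3)) + 22*1))*433 = (6*((1 + 3/5) + 22))*433 = (6*(8/5 + 22))*433 = (6*(118/5))*433 = (708/5)*433 = 306564/5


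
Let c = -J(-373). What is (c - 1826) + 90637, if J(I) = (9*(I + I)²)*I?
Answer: 1868313023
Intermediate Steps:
J(I) = 36*I³ (J(I) = (9*(2*I)²)*I = (9*(4*I²))*I = (36*I²)*I = 36*I³)
c = 1868224212 (c = -36*(-373)³ = -36*(-51895117) = -1*(-1868224212) = 1868224212)
(c - 1826) + 90637 = (1868224212 - 1826) + 90637 = 1868222386 + 90637 = 1868313023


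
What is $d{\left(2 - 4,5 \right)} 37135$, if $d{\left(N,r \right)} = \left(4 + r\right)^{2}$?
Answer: $3007935$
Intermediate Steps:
$d{\left(2 - 4,5 \right)} 37135 = \left(4 + 5\right)^{2} \cdot 37135 = 9^{2} \cdot 37135 = 81 \cdot 37135 = 3007935$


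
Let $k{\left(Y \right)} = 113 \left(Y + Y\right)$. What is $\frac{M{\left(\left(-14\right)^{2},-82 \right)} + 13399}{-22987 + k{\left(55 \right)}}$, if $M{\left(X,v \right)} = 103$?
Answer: $- \frac{13502}{10557} \approx -1.279$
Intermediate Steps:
$k{\left(Y \right)} = 226 Y$ ($k{\left(Y \right)} = 113 \cdot 2 Y = 226 Y$)
$\frac{M{\left(\left(-14\right)^{2},-82 \right)} + 13399}{-22987 + k{\left(55 \right)}} = \frac{103 + 13399}{-22987 + 226 \cdot 55} = \frac{13502}{-22987 + 12430} = \frac{13502}{-10557} = 13502 \left(- \frac{1}{10557}\right) = - \frac{13502}{10557}$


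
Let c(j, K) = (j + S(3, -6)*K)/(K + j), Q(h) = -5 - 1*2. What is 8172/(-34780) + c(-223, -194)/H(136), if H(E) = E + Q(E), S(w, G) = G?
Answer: -118081094/467730135 ≈ -0.25246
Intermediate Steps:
Q(h) = -7 (Q(h) = -5 - 2 = -7)
H(E) = -7 + E (H(E) = E - 7 = -7 + E)
c(j, K) = (j - 6*K)/(K + j)
8172/(-34780) + c(-223, -194)/H(136) = 8172/(-34780) + ((-223 - 6*(-194))/(-194 - 223))/(-7 + 136) = 8172*(-1/34780) + ((-223 + 1164)/(-417))/129 = -2043/8695 - 1/417*941*(1/129) = -2043/8695 - 941/417*1/129 = -2043/8695 - 941/53793 = -118081094/467730135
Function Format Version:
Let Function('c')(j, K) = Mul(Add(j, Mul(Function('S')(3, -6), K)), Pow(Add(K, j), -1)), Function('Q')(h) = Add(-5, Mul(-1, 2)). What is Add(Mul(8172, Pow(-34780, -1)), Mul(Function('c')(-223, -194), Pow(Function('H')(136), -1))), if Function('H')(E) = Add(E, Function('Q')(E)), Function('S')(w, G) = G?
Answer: Rational(-118081094, 467730135) ≈ -0.25246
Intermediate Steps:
Function('Q')(h) = -7 (Function('Q')(h) = Add(-5, -2) = -7)
Function('H')(E) = Add(-7, E) (Function('H')(E) = Add(E, -7) = Add(-7, E))
Function('c')(j, K) = Mul(Pow(Add(K, j), -1), Add(j, Mul(-6, K))) (Function('c')(j, K) = Mul(Add(j, Mul(-6, K)), Pow(Add(K, j), -1)) = Mul(Pow(Add(K, j), -1), Add(j, Mul(-6, K))))
Add(Mul(8172, Pow(-34780, -1)), Mul(Function('c')(-223, -194), Pow(Function('H')(136), -1))) = Add(Mul(8172, Pow(-34780, -1)), Mul(Mul(Pow(Add(-194, -223), -1), Add(-223, Mul(-6, -194))), Pow(Add(-7, 136), -1))) = Add(Mul(8172, Rational(-1, 34780)), Mul(Mul(Pow(-417, -1), Add(-223, 1164)), Pow(129, -1))) = Add(Rational(-2043, 8695), Mul(Mul(Rational(-1, 417), 941), Rational(1, 129))) = Add(Rational(-2043, 8695), Mul(Rational(-941, 417), Rational(1, 129))) = Add(Rational(-2043, 8695), Rational(-941, 53793)) = Rational(-118081094, 467730135)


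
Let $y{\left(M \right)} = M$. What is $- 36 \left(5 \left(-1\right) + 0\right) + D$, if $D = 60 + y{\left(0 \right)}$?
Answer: $240$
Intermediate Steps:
$D = 60$ ($D = 60 + 0 = 60$)
$- 36 \left(5 \left(-1\right) + 0\right) + D = - 36 \left(5 \left(-1\right) + 0\right) + 60 = - 36 \left(-5 + 0\right) + 60 = \left(-36\right) \left(-5\right) + 60 = 180 + 60 = 240$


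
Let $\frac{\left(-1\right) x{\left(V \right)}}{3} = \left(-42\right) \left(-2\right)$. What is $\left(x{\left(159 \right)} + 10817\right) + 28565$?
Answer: $39130$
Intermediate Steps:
$x{\left(V \right)} = -252$ ($x{\left(V \right)} = - 3 \left(\left(-42\right) \left(-2\right)\right) = \left(-3\right) 84 = -252$)
$\left(x{\left(159 \right)} + 10817\right) + 28565 = \left(-252 + 10817\right) + 28565 = 10565 + 28565 = 39130$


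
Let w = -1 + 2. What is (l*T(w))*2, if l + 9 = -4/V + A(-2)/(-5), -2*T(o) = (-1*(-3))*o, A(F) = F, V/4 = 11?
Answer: 1434/55 ≈ 26.073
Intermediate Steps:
V = 44 (V = 4*11 = 44)
w = 1
T(o) = -3*o/2 (T(o) = -(-1*(-3))*o/2 = -3*o/2)
l = -478/55 (l = -9 + (-4/44 - 2/(-5)) = -9 + (-4*1/44 - 2*(-1/5)) = -9 + (-1/11 + 2/5) = -9 + 17/55 = -478/55 ≈ -8.6909)
(l*T(w))*2 = -(-717)/55*2 = -478/55*(-3/2)*2 = (717/55)*2 = 1434/55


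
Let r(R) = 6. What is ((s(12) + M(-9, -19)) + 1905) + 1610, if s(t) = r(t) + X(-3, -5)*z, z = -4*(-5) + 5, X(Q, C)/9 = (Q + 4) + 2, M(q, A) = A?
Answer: 4177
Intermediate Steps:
X(Q, C) = 54 + 9*Q (X(Q, C) = 9*((Q + 4) + 2) = 9*((4 + Q) + 2) = 9*(6 + Q) = 54 + 9*Q)
z = 25 (z = 20 + 5 = 25)
s(t) = 681 (s(t) = 6 + (54 + 9*(-3))*25 = 6 + (54 - 27)*25 = 6 + 27*25 = 6 + 675 = 681)
((s(12) + M(-9, -19)) + 1905) + 1610 = ((681 - 19) + 1905) + 1610 = (662 + 1905) + 1610 = 2567 + 1610 = 4177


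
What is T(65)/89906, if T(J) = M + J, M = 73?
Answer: 69/44953 ≈ 0.0015349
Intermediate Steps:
T(J) = 73 + J
T(65)/89906 = (73 + 65)/89906 = 138*(1/89906) = 69/44953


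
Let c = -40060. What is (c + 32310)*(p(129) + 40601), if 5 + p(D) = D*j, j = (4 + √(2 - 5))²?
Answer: -327615750 - 7998000*I*√3 ≈ -3.2762e+8 - 1.3853e+7*I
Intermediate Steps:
j = (4 + I*√3)² (j = (4 + √(-3))² = (4 + I*√3)² ≈ 13.0 + 13.856*I)
p(D) = -5 + D*(4 + I*√3)²
(c + 32310)*(p(129) + 40601) = (-40060 + 32310)*((-5 + 129*(4 + I*√3)²) + 40601) = -7750*(40596 + 129*(4 + I*√3)²) = -314619000 - 999750*(4 + I*√3)²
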